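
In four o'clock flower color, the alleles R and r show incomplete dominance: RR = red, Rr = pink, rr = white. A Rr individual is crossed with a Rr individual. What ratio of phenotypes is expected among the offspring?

Punnett square for Rr × Rr:
Offspring genotypes: 1 RR, 2 Rr, 1 rr
Phenotype counts: 1 red, 2 pink, 1 white
Ratio: 1 red : 2 pink : 1 white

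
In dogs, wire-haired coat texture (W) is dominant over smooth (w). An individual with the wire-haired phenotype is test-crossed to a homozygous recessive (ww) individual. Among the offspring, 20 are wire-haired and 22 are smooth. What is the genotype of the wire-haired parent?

Test cross: ? × ww
Offspring: 20 wire-haired, 22 smooth — approximately 1:1.
A 1:1 ratio in a test cross indicates the unknown parent is heterozygous (Ww).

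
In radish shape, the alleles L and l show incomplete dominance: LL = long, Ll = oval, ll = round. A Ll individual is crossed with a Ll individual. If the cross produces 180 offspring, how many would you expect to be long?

Punnett square for Ll × Ll:
Offspring genotypes: 1 LL, 2 Ll, 1 ll
Phenotype counts: 1 long, 2 oval, 1 round
long: 1 out of 4 → fraction 1/4
Expected count = 1/4 × 180 = 45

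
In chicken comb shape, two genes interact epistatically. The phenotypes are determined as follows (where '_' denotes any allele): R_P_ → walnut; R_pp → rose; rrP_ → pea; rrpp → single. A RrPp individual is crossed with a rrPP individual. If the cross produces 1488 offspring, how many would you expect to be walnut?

Cross: RrPp × rrPP — consider each gene separately:
R gene: Rr × rr → 2 Rr, 2 rr → 2 R_ : 2 rr (out of 4)
P gene: Pp × PP → 2 PP, 2 Pp → 4 P_ (out of 4)
Genotype classes (out of 4 × 4 = 16): R_P_ = 2×4 = 8; rrP_ = 2×4 = 8
Apply the phenotype rules: R_P_ (8) → walnut; rrP_ (8) → pea
Phenotype counts (out of 16): 8 walnut, 8 pea
walnut: 8 out of 16 → fraction 1/2
Expected count = 1/2 × 1488 = 744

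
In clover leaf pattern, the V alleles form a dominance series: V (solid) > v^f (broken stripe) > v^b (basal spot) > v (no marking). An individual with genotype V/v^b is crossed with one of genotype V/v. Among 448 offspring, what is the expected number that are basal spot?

Cross: V/v^b × V/v
Allele dominance: V > v^f > v^b > v
Offspring genotypes: 1 V/V, 1 V/v, 1 V/v^b, 1 v^b/v
Phenotype counts: 3 solid, 1 basal spot
basal spot: 1 out of 4 → fraction 1/4
Expected count = 1/4 × 448 = 112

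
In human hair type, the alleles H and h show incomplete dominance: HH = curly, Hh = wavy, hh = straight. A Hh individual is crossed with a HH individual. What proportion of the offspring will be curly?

Punnett square for Hh × HH:
Offspring genotypes: 2 HH, 2 Hh
Phenotype counts: 2 curly, 2 wavy
curly: 2 out of 4
Probability: 2/4 = 1/2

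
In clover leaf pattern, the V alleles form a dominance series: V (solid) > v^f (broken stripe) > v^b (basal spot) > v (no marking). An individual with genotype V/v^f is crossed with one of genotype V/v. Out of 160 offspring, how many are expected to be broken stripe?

Cross: V/v^f × V/v
Allele dominance: V > v^f > v^b > v
Offspring genotypes: 1 V/V, 1 V/v, 1 V/v^f, 1 v^f/v
Phenotype counts: 3 solid, 1 broken stripe
broken stripe: 1 out of 4 → fraction 1/4
Expected count = 1/4 × 160 = 40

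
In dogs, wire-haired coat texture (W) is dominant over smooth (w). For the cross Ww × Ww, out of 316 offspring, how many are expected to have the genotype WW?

Punnett square for Ww × Ww:
Offspring genotypes: 1 WW, 2 Ww, 1 ww
Total offspring: 4
Count with target: 1
Probability: 1/4
Expected count = 1/4 × 316 = 79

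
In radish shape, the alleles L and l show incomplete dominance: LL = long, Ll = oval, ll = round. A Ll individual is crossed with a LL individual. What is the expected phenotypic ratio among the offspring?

Punnett square for Ll × LL:
Offspring genotypes: 2 LL, 2 Ll
Phenotype counts: 2 long, 2 oval
Ratio: 1 long : 1 oval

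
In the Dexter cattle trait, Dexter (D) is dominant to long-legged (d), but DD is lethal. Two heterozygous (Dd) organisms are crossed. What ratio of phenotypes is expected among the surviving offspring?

Cross: Dd × Dd
Punnett square offspring (before lethality): 1 DD, 2 Dd, 1 dd
The DD genotype is lethal (embryos die); surviving offspring: 2 Dd, 1 dd
Ratio: 2 Dexter (short-legged) : 1 long-legged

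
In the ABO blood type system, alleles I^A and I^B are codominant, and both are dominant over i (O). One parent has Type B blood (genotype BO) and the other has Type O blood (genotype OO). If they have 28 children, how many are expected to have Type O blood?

Cross: BO × OO
Possible offspring genotypes: 2 BO, 2 OO
Blood type counts: 2 Type B, 2 Type O
Probability of Type O: 2/4 = 1/2
Expected count = 1/2 × 28 = 14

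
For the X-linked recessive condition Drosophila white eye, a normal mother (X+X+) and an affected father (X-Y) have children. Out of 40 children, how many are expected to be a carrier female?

Cross: X+X+ × X-Y
Offspring: 2 X+X-, 2 X+Y
Probability of a carrier female: 2/4 = 1/2
Expected count = 1/2 × 40 = 20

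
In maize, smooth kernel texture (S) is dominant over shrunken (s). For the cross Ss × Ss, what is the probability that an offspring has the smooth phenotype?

Punnett square for Ss × Ss:
Offspring genotypes: 1 SS, 2 Ss, 1 ss
Total offspring: 4
Count with target: 3
Probability: 3/4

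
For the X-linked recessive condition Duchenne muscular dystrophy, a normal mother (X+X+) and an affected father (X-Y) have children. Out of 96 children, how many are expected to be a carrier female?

Cross: X+X+ × X-Y
Offspring: 2 X+X-, 2 X+Y
Probability of a carrier female: 2/4 = 1/2
Expected count = 1/2 × 96 = 48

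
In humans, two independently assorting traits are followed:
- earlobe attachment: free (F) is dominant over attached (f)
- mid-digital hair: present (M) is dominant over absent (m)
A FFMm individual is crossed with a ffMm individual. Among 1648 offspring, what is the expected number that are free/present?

Dihybrid cross FFMm × ffMm — consider each gene separately:
earlobe attachment: FF × ff → 4 Ff → 4 F_ (out of 4)
mid-digital hair: Mm × Mm → 1 MM, 2 Mm, 1 mm → 3 M_ : 1 mm (out of 4)
Combine (counts out of 4 × 4 = 16): free/present (F_M_) = 4×3 = 12; free/absent (F_mm) = 4×1 = 4
Phenotype counts (out of 16): 12 free/present, 4 free/absent
free/present: 12 out of 16 → fraction 3/4
Expected count = 3/4 × 1648 = 1236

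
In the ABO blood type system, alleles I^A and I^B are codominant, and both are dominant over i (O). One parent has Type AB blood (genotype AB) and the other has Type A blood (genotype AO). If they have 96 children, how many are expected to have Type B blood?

Cross: AB × AO
Possible offspring genotypes: 1 AA, 1 AO, 1 AB, 1 BO
Blood type counts: 2 Type A, 1 Type AB, 1 Type B
Probability of Type B: 1/4
Expected count = 1/4 × 96 = 24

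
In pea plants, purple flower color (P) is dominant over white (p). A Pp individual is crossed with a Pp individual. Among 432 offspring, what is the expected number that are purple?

Punnett square for Pp × Pp:
Offspring genotypes: 1 PP, 2 Pp, 1 pp
purple: 3, white: 1
purple: 3 out of 4 → fraction 3/4
Expected count = 3/4 × 432 = 324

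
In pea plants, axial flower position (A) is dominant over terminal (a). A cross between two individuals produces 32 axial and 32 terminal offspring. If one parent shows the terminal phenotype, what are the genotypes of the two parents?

Observed offspring: 32 axial, 32 terminal
The observed ratio simplifies to 1:1. One parent shows terminal, so its genotype must be aa. A 1:1 offspring split requires the other parent to be heterozygous (Aa).
Parent genotypes: aa × Aa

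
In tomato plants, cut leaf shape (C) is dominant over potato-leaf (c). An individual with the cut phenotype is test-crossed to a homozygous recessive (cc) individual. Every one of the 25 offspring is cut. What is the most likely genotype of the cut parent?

Test cross: ? × cc
All offspring are cut.
If the unknown parent were heterozygous (Cc), about half of 25 offspring would be potato-leaf; none are. The unknown parent is most likely homozygous dominant (CC).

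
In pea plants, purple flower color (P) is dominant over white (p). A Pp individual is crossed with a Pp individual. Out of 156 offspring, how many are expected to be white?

Punnett square for Pp × Pp:
Offspring genotypes: 1 PP, 2 Pp, 1 pp
purple: 3, white: 1
white: 1 out of 4 → fraction 1/4
Expected count = 1/4 × 156 = 39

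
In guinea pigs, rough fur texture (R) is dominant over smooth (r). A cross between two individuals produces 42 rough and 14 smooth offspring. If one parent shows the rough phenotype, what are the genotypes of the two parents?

Observed offspring: 42 rough, 14 smooth
The observed ratio simplifies to 3:1. Smooth (rr) offspring appear, so each parent must contribute one r allele. The parent stated to show rough carries R, so it is Rr. The other parent is then either Rr or rr: Rr × rr would give a 1:1 split, whereas Rr × Rr gives 3:1 — matching the data. So both parents are heterozygous (Rr × Rr).
Parent genotypes: Rr × Rr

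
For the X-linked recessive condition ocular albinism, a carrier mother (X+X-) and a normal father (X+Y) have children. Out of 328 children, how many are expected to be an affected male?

Cross: X+X- × X+Y
Offspring: 1 X+X+, 1 X+Y, 1 X+X-, 1 X-Y
Probability of an affected male: 1/4
Expected count = 1/4 × 328 = 82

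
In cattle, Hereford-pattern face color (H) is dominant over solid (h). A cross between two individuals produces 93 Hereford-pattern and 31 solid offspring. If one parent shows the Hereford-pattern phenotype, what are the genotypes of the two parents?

Observed offspring: 93 Hereford-pattern, 31 solid
The observed ratio simplifies to 3:1. Solid (hh) offspring appear, so each parent must contribute one h allele. The parent stated to show Hereford-pattern carries H, so it is Hh. The other parent is then either Hh or hh: Hh × hh would give a 1:1 split, whereas Hh × Hh gives 3:1 — matching the data. So both parents are heterozygous (Hh × Hh).
Parent genotypes: Hh × Hh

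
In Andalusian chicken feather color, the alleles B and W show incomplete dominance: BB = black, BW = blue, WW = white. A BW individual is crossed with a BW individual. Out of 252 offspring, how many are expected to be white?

Punnett square for BW × BW:
Offspring genotypes: 1 BB, 2 BW, 1 WW
Phenotype counts: 1 black, 2 blue, 1 white
white: 1 out of 4 → fraction 1/4
Expected count = 1/4 × 252 = 63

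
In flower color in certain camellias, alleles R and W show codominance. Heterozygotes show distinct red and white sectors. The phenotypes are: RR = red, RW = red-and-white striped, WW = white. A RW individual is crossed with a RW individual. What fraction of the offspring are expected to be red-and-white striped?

Punnett square for RW × RW:
Offspring genotypes: 1 RR, 2 RW, 1 WW
Phenotype counts: 1 red, 2 red-and-white striped, 1 white
red-and-white striped: 2 out of 4
Probability: 2/4 = 1/2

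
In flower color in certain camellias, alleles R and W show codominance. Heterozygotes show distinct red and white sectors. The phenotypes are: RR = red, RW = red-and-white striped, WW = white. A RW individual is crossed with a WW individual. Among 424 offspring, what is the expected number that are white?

Punnett square for RW × WW:
Offspring genotypes: 2 RW, 2 WW
Phenotype counts: 2 red-and-white striped, 2 white
white: 2 out of 4 → fraction 1/2
Expected count = 1/2 × 424 = 212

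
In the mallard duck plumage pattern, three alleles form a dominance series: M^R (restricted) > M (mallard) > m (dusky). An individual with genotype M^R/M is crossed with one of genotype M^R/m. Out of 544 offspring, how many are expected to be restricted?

Cross: M^R/M × M^R/m
Allele dominance: M^R > M > m
Offspring genotypes: 1 M^R/M^R, 1 M^R/m, 1 M^R/M, 1 M/m
Phenotype counts: 3 restricted, 1 mallard
restricted: 3 out of 4 → fraction 3/4
Expected count = 3/4 × 544 = 408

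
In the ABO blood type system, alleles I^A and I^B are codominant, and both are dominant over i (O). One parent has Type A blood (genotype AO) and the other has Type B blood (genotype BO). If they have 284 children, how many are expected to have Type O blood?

Cross: AO × BO
Possible offspring genotypes: 1 AB, 1 AO, 1 BO, 1 OO
Blood type counts: 1 Type AB, 1 Type A, 1 Type B, 1 Type O
Probability of Type O: 1/4
Expected count = 1/4 × 284 = 71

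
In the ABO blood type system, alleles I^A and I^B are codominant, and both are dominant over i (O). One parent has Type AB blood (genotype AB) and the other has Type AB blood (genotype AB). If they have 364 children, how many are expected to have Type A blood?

Cross: AB × AB
Possible offspring genotypes: 1 AA, 2 AB, 1 BB
Blood type counts: 1 Type A, 2 Type AB, 1 Type B
Probability of Type A: 1/4
Expected count = 1/4 × 364 = 91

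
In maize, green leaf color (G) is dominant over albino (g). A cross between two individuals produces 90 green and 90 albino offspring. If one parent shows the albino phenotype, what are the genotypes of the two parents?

Observed offspring: 90 green, 90 albino
The observed ratio simplifies to 1:1. One parent shows albino, so its genotype must be gg. A 1:1 offspring split requires the other parent to be heterozygous (Gg).
Parent genotypes: gg × Gg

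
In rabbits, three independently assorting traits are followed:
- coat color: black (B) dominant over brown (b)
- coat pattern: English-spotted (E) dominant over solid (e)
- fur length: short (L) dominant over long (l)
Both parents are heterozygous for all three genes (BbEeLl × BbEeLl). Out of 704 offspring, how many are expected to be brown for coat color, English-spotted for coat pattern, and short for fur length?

Trihybrid cross: BbEeLl × BbEeLl
Each trait segregates independently with a 3:1 phenotypic ratio, so each gene contributes 3/4 (dominant) or 1/4 (recessive).
Target: brown (coat color), English-spotted (coat pattern), short (fur length)
Probability = product of independent per-trait probabilities
= 1/4 × 3/4 × 3/4 = 9/64
Expected count = 9/64 × 704 = 99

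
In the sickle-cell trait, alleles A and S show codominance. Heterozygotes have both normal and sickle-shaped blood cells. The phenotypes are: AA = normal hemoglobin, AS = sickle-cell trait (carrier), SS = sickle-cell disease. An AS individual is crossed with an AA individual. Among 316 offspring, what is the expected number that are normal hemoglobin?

Punnett square for AS × AA:
Offspring genotypes: 2 AA, 2 AS
Phenotype counts: 2 normal hemoglobin, 2 sickle-cell trait (carrier)
normal hemoglobin: 2 out of 4 → fraction 1/2
Expected count = 1/2 × 316 = 158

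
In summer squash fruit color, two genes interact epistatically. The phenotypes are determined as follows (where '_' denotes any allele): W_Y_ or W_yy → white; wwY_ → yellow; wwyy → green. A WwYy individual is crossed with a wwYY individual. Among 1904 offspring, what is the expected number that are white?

Cross: WwYy × wwYY — consider each gene separately:
W gene: Ww × ww → 2 Ww, 2 ww → 2 W_ : 2 ww (out of 4)
Y gene: Yy × YY → 2 YY, 2 Yy → 4 Y_ (out of 4)
Genotype classes (out of 4 × 4 = 16): W_Y_ = 2×4 = 8; wwY_ = 2×4 = 8
Apply the phenotype rules: W_Y_ (8) → white; wwY_ (8) → yellow
Phenotype counts (out of 16): 8 white, 8 yellow
white: 8 out of 16 → fraction 1/2
Expected count = 1/2 × 1904 = 952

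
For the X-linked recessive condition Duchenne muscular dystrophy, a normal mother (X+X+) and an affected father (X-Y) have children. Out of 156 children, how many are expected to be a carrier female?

Cross: X+X+ × X-Y
Offspring: 2 X+X-, 2 X+Y
Probability of a carrier female: 2/4 = 1/2
Expected count = 1/2 × 156 = 78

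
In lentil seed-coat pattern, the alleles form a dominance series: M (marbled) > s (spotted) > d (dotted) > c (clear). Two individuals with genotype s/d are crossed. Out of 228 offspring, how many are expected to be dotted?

Cross: s/d × s/d
Allele dominance: M > s > d > c
Offspring genotypes: 1 s/s, 2 s/d, 1 d/d
Phenotype counts: 3 spotted, 1 dotted
dotted: 1 out of 4 → fraction 1/4
Expected count = 1/4 × 228 = 57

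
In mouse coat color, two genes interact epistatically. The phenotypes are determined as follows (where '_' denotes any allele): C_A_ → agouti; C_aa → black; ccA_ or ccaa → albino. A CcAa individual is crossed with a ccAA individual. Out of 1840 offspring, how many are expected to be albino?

Cross: CcAa × ccAA — consider each gene separately:
C gene: Cc × cc → 2 Cc, 2 cc → 2 C_ : 2 cc (out of 4)
A gene: Aa × AA → 2 AA, 2 Aa → 4 A_ (out of 4)
Genotype classes (out of 4 × 4 = 16): C_A_ = 2×4 = 8; ccA_ = 2×4 = 8
Apply the phenotype rules: C_A_ (8) → agouti; ccA_ (8) → albino
Phenotype counts (out of 16): 8 agouti, 8 albino
albino: 8 out of 16 → fraction 1/2
Expected count = 1/2 × 1840 = 920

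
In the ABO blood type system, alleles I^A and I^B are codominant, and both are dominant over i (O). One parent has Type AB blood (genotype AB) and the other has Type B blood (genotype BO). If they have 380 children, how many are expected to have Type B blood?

Cross: AB × BO
Possible offspring genotypes: 1 AB, 1 AO, 1 BB, 1 BO
Blood type counts: 1 Type AB, 1 Type A, 2 Type B
Probability of Type B: 2/4 = 1/2
Expected count = 1/2 × 380 = 190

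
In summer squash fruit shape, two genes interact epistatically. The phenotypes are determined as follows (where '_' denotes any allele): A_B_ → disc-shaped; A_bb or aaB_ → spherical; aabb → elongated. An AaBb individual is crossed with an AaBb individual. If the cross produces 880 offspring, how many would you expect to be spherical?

Cross: AaBb × AaBb — consider each gene separately:
A gene: Aa × Aa → 1 AA, 2 Aa, 1 aa → 3 A_ : 1 aa (out of 4)
B gene: Bb × Bb → 1 BB, 2 Bb, 1 bb → 3 B_ : 1 bb (out of 4)
Genotype classes (out of 4 × 4 = 16): A_B_ = 3×3 = 9; A_bb = 3×1 = 3; aaB_ = 1×3 = 3; aabb = 1×1 = 1
Apply the phenotype rules: A_B_ (9) → disc-shaped; A_bb (3) + aaB_ (3) → spherical; aabb (1) → elongated
Phenotype counts (out of 16): 9 disc-shaped, 6 spherical, 1 elongated
spherical: 6 out of 16 → fraction 3/8
Expected count = 3/8 × 880 = 330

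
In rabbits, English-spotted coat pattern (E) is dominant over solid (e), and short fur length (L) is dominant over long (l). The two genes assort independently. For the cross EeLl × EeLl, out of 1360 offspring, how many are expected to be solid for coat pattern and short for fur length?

Dihybrid cross EeLl × EeLl — consider each gene separately:
coat pattern: Ee × Ee → 1 EE, 2 Ee, 1 ee → 3 E_ : 1 ee (out of 4)
fur length: Ll × Ll → 1 LL, 2 Ll, 1 ll → 3 L_ : 1 ll (out of 4)
Looking for: solid (ee) and short (L_)
P(solid) = 1/4, P(short) = 3/4
P(both) = 1/4 × 3/4 = 3/16
Expected count = 3/16 × 1360 = 255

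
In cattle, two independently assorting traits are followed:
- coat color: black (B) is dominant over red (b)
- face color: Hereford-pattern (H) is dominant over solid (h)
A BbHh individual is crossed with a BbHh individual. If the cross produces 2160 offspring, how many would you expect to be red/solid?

Dihybrid cross BbHh × BbHh — consider each gene separately:
coat color: Bb × Bb → 1 BB, 2 Bb, 1 bb → 3 B_ : 1 bb (out of 4)
face color: Hh × Hh → 1 HH, 2 Hh, 1 hh → 3 H_ : 1 hh (out of 4)
Combine (counts out of 4 × 4 = 16): black/Hereford-pattern (B_H_) = 3×3 = 9; black/solid (B_hh) = 3×1 = 3; red/Hereford-pattern (bbH_) = 1×3 = 3; red/solid (bbhh) = 1×1 = 1
Phenotype counts (out of 16): 9 black/Hereford-pattern, 3 black/solid, 3 red/Hereford-pattern, 1 red/solid
red/solid: 1 out of 16 → fraction 1/16
Expected count = 1/16 × 2160 = 135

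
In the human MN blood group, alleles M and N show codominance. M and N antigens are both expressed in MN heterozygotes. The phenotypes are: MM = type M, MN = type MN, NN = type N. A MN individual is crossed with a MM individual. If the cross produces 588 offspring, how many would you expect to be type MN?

Punnett square for MN × MM:
Offspring genotypes: 2 MM, 2 MN
Phenotype counts: 2 type M, 2 type MN
type MN: 2 out of 4 → fraction 1/2
Expected count = 1/2 × 588 = 294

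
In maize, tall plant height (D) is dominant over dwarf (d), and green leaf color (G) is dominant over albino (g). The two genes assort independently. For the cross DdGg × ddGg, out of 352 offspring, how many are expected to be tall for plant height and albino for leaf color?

Dihybrid cross DdGg × ddGg — consider each gene separately:
plant height: Dd × dd → 2 Dd, 2 dd → 2 D_ : 2 dd (out of 4)
leaf color: Gg × Gg → 1 GG, 2 Gg, 1 gg → 3 G_ : 1 gg (out of 4)
Looking for: tall (D_) and albino (gg)
P(tall) = 2/4, P(albino) = 1/4
P(both) = 2/4 × 1/4 = 2/16 = 1/8
Expected count = 1/8 × 352 = 44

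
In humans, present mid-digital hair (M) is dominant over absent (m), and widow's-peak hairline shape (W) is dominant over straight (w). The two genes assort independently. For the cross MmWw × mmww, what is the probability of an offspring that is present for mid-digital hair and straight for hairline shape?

Dihybrid cross MmWw × mmww — consider each gene separately:
mid-digital hair: Mm × mm → 2 Mm, 2 mm → 2 M_ : 2 mm (out of 4)
hairline shape: Ww × ww → 2 Ww, 2 ww → 2 W_ : 2 ww (out of 4)
Looking for: present (M_) and straight (ww)
P(present) = 2/4, P(straight) = 2/4
P(both) = 2/4 × 2/4 = 4/16 = 1/4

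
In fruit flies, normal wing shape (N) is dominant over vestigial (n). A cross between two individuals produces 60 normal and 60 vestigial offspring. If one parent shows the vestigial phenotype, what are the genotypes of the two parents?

Observed offspring: 60 normal, 60 vestigial
The observed ratio simplifies to 1:1. One parent shows vestigial, so its genotype must be nn. A 1:1 offspring split requires the other parent to be heterozygous (Nn).
Parent genotypes: nn × Nn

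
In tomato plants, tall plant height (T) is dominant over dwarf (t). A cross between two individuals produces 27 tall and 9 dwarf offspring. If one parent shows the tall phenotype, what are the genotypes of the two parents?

Observed offspring: 27 tall, 9 dwarf
The observed ratio simplifies to 3:1. Dwarf (tt) offspring appear, so each parent must contribute one t allele. The parent stated to show tall carries T, so it is Tt. The other parent is then either Tt or tt: Tt × tt would give a 1:1 split, whereas Tt × Tt gives 3:1 — matching the data. So both parents are heterozygous (Tt × Tt).
Parent genotypes: Tt × Tt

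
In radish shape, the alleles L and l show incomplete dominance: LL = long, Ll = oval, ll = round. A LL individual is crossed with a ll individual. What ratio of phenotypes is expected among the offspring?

Punnett square for LL × ll:
Offspring genotypes: 4 Ll
Phenotype counts: 4 oval
Ratio: all oval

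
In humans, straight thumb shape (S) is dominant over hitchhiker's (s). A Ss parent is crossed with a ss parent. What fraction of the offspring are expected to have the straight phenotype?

Punnett square for Ss × ss:
Offspring genotypes: 2 Ss, 2 ss
Total offspring: 4
Count with target: 2
Probability: 2/4 = 1/2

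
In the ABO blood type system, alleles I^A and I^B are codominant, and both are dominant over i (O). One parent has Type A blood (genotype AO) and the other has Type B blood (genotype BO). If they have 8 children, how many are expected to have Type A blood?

Cross: AO × BO
Possible offspring genotypes: 1 AB, 1 AO, 1 BO, 1 OO
Blood type counts: 1 Type AB, 1 Type A, 1 Type B, 1 Type O
Probability of Type A: 1/4
Expected count = 1/4 × 8 = 2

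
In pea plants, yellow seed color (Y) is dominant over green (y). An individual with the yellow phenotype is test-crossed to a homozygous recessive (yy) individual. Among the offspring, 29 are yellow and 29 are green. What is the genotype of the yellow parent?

Test cross: ? × yy
Offspring: 29 yellow, 29 green — approximately 1:1.
A 1:1 ratio in a test cross indicates the unknown parent is heterozygous (Yy).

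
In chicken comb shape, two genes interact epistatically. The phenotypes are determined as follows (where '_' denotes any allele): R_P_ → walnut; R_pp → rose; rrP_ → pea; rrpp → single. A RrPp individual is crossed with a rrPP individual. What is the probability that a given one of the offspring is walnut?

Cross: RrPp × rrPP — consider each gene separately:
R gene: Rr × rr → 2 Rr, 2 rr → 2 R_ : 2 rr (out of 4)
P gene: Pp × PP → 2 PP, 2 Pp → 4 P_ (out of 4)
Genotype classes (out of 4 × 4 = 16): R_P_ = 2×4 = 8; rrP_ = 2×4 = 8
Apply the phenotype rules: R_P_ (8) → walnut; rrP_ (8) → pea
Phenotype counts (out of 16): 8 walnut, 8 pea
walnut: 8 out of 16
Probability: 8/16 = 1/2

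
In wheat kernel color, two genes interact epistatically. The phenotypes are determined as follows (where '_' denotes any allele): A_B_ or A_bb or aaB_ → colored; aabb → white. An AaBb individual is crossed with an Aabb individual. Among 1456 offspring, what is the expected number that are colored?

Cross: AaBb × Aabb — consider each gene separately:
A gene: Aa × Aa → 1 AA, 2 Aa, 1 aa → 3 A_ : 1 aa (out of 4)
B gene: Bb × bb → 2 Bb, 2 bb → 2 B_ : 2 bb (out of 4)
Genotype classes (out of 4 × 4 = 16): A_B_ = 3×2 = 6; A_bb = 3×2 = 6; aaB_ = 1×2 = 2; aabb = 1×2 = 2
Apply the phenotype rules: A_B_ (6) + A_bb (6) + aaB_ (2) → colored; aabb (2) → white
Phenotype counts (out of 16): 14 colored, 2 white
colored: 14 out of 16 → fraction 7/8
Expected count = 7/8 × 1456 = 1274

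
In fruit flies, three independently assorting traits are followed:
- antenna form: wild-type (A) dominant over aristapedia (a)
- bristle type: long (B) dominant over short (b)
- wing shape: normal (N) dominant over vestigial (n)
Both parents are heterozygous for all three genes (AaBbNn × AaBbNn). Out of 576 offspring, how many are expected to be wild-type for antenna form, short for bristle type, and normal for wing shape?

Trihybrid cross: AaBbNn × AaBbNn
Each trait segregates independently with a 3:1 phenotypic ratio, so each gene contributes 3/4 (dominant) or 1/4 (recessive).
Target: wild-type (antenna form), short (bristle type), normal (wing shape)
Probability = product of independent per-trait probabilities
= 3/4 × 1/4 × 3/4 = 9/64
Expected count = 9/64 × 576 = 81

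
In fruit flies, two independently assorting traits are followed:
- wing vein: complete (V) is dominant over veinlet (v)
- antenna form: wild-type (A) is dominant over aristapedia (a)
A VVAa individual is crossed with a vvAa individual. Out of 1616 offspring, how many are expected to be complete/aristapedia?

Dihybrid cross VVAa × vvAa — consider each gene separately:
wing vein: VV × vv → 4 Vv → 4 V_ (out of 4)
antenna form: Aa × Aa → 1 AA, 2 Aa, 1 aa → 3 A_ : 1 aa (out of 4)
Combine (counts out of 4 × 4 = 16): complete/wild-type (V_A_) = 4×3 = 12; complete/aristapedia (V_aa) = 4×1 = 4
Phenotype counts (out of 16): 12 complete/wild-type, 4 complete/aristapedia
complete/aristapedia: 4 out of 16 → fraction 1/4
Expected count = 1/4 × 1616 = 404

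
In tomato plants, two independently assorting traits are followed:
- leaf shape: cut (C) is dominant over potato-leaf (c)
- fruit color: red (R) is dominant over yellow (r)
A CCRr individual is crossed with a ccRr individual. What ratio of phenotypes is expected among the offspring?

Dihybrid cross CCRr × ccRr — consider each gene separately:
leaf shape: CC × cc → 4 Cc → 4 C_ (out of 4)
fruit color: Rr × Rr → 1 RR, 2 Rr, 1 rr → 3 R_ : 1 rr (out of 4)
Combine (counts out of 4 × 4 = 16): cut/red (C_R_) = 4×3 = 12; cut/yellow (C_rr) = 4×1 = 4
Phenotype counts (out of 16): 12 cut/red, 4 cut/yellow
Ratio: 3 cut/red : 1 cut/yellow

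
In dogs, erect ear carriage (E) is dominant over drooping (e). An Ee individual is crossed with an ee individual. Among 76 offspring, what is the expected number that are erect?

Punnett square for Ee × ee:
Offspring genotypes: 2 Ee, 2 ee
erect: 2, drooping: 2
erect: 2 out of 4 → fraction 1/2
Expected count = 1/2 × 76 = 38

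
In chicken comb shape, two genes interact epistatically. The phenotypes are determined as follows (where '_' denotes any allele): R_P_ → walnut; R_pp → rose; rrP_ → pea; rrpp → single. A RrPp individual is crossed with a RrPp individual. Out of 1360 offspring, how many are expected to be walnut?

Cross: RrPp × RrPp — consider each gene separately:
R gene: Rr × Rr → 1 RR, 2 Rr, 1 rr → 3 R_ : 1 rr (out of 4)
P gene: Pp × Pp → 1 PP, 2 Pp, 1 pp → 3 P_ : 1 pp (out of 4)
Genotype classes (out of 4 × 4 = 16): R_P_ = 3×3 = 9; R_pp = 3×1 = 3; rrP_ = 1×3 = 3; rrpp = 1×1 = 1
Apply the phenotype rules: R_P_ (9) → walnut; R_pp (3) → rose; rrP_ (3) → pea; rrpp (1) → single
Phenotype counts (out of 16): 9 walnut, 3 rose, 3 pea, 1 single
walnut: 9 out of 16 → fraction 9/16
Expected count = 9/16 × 1360 = 765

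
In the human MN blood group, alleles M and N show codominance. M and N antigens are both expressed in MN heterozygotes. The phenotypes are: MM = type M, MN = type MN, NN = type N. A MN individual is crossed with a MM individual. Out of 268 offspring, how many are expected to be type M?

Punnett square for MN × MM:
Offspring genotypes: 2 MM, 2 MN
Phenotype counts: 2 type M, 2 type MN
type M: 2 out of 4 → fraction 1/2
Expected count = 1/2 × 268 = 134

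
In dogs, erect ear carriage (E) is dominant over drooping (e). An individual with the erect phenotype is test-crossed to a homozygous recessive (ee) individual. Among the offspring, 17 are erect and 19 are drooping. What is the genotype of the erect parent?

Test cross: ? × ee
Offspring: 17 erect, 19 drooping — approximately 1:1.
A 1:1 ratio in a test cross indicates the unknown parent is heterozygous (Ee).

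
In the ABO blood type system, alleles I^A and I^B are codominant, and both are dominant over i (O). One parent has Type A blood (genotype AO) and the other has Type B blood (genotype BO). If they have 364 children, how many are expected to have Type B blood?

Cross: AO × BO
Possible offspring genotypes: 1 AB, 1 AO, 1 BO, 1 OO
Blood type counts: 1 Type AB, 1 Type A, 1 Type B, 1 Type O
Probability of Type B: 1/4
Expected count = 1/4 × 364 = 91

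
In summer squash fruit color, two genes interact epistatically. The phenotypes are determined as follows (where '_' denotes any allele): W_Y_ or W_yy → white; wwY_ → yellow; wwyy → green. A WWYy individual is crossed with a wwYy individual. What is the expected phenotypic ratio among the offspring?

Cross: WWYy × wwYy — consider each gene separately:
W gene: WW × ww → 4 Ww → 4 W_ (out of 4)
Y gene: Yy × Yy → 1 YY, 2 Yy, 1 yy → 3 Y_ : 1 yy (out of 4)
Genotype classes (out of 4 × 4 = 16): W_Y_ = 4×3 = 12; W_yy = 4×1 = 4
Apply the phenotype rules: W_Y_ (12) + W_yy (4) → white
Phenotype counts (out of 16): 16 white
Ratio: all white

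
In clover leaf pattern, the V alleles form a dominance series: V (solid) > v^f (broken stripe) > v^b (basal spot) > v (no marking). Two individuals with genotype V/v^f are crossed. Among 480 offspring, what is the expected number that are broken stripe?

Cross: V/v^f × V/v^f
Allele dominance: V > v^f > v^b > v
Offspring genotypes: 1 V/V, 2 V/v^f, 1 v^f/v^f
Phenotype counts: 3 solid, 1 broken stripe
broken stripe: 1 out of 4 → fraction 1/4
Expected count = 1/4 × 480 = 120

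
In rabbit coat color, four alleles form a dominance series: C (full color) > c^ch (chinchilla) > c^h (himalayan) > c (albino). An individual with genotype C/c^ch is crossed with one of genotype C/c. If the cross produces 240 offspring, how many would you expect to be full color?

Cross: C/c^ch × C/c
Allele dominance: C > c^ch > c^h > c
Offspring genotypes: 1 C/C, 1 C/c, 1 C/c^ch, 1 c^ch/c
Phenotype counts: 3 full color, 1 chinchilla
full color: 3 out of 4 → fraction 3/4
Expected count = 3/4 × 240 = 180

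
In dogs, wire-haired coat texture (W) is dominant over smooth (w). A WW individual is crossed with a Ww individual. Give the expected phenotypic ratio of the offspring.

Punnett square for WW × Ww:
Offspring genotypes: 2 WW, 2 Ww
wire-haired: 4, smooth: 0
Ratio: all wire-haired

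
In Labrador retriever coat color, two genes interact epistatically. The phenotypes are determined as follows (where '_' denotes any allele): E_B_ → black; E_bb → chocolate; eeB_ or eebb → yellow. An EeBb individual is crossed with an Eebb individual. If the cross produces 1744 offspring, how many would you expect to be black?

Cross: EeBb × Eebb — consider each gene separately:
E gene: Ee × Ee → 1 EE, 2 Ee, 1 ee → 3 E_ : 1 ee (out of 4)
B gene: Bb × bb → 2 Bb, 2 bb → 2 B_ : 2 bb (out of 4)
Genotype classes (out of 4 × 4 = 16): E_B_ = 3×2 = 6; E_bb = 3×2 = 6; eeB_ = 1×2 = 2; eebb = 1×2 = 2
Apply the phenotype rules: E_B_ (6) → black; E_bb (6) → chocolate; eeB_ (2) + eebb (2) → yellow
Phenotype counts (out of 16): 6 black, 6 chocolate, 4 yellow
black: 6 out of 16 → fraction 3/8
Expected count = 3/8 × 1744 = 654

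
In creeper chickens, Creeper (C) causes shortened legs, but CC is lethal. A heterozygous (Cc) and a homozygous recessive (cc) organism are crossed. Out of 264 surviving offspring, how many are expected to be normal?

Cross: Cc × cc
Punnett square offspring (before lethality): 2 Cc, 2 cc
No CC offspring are produced in this cross.
normal: 2 out of 4 → fraction 1/2
Expected count = 1/2 × 264 = 132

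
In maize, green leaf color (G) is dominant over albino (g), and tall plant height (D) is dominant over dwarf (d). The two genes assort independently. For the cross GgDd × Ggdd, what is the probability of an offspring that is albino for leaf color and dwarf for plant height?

Dihybrid cross GgDd × Ggdd — consider each gene separately:
leaf color: Gg × Gg → 1 GG, 2 Gg, 1 gg → 3 G_ : 1 gg (out of 4)
plant height: Dd × dd → 2 Dd, 2 dd → 2 D_ : 2 dd (out of 4)
Looking for: albino (gg) and dwarf (dd)
P(albino) = 1/4, P(dwarf) = 2/4
P(both) = 1/4 × 2/4 = 2/16 = 1/8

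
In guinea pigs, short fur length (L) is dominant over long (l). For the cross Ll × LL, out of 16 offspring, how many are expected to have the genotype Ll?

Punnett square for Ll × LL:
Offspring genotypes: 2 LL, 2 Ll
Total offspring: 4
Count with target: 2
Probability: 2/4 = 1/2
Expected count = 1/2 × 16 = 8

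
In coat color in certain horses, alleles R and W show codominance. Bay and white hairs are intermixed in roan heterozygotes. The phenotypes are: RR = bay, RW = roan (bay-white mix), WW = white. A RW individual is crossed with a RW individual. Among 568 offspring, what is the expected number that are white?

Punnett square for RW × RW:
Offspring genotypes: 1 RR, 2 RW, 1 WW
Phenotype counts: 1 bay, 2 roan (bay-white mix), 1 white
white: 1 out of 4 → fraction 1/4
Expected count = 1/4 × 568 = 142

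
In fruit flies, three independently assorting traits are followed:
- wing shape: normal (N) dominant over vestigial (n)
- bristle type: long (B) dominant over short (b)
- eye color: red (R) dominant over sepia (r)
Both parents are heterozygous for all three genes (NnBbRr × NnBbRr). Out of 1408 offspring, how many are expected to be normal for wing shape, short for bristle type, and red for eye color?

Trihybrid cross: NnBbRr × NnBbRr
Each trait segregates independently with a 3:1 phenotypic ratio, so each gene contributes 3/4 (dominant) or 1/4 (recessive).
Target: normal (wing shape), short (bristle type), red (eye color)
Probability = product of independent per-trait probabilities
= 3/4 × 1/4 × 3/4 = 9/64
Expected count = 9/64 × 1408 = 198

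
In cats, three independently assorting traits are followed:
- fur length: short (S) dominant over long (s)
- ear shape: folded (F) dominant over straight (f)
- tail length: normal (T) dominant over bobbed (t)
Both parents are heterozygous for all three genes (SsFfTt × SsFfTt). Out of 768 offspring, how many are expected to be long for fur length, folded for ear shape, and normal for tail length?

Trihybrid cross: SsFfTt × SsFfTt
Each trait segregates independently with a 3:1 phenotypic ratio, so each gene contributes 3/4 (dominant) or 1/4 (recessive).
Target: long (fur length), folded (ear shape), normal (tail length)
Probability = product of independent per-trait probabilities
= 1/4 × 3/4 × 3/4 = 9/64
Expected count = 9/64 × 768 = 108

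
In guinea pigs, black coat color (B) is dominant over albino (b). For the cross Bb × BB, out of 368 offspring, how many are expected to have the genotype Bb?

Punnett square for Bb × BB:
Offspring genotypes: 2 BB, 2 Bb
Total offspring: 4
Count with target: 2
Probability: 2/4 = 1/2
Expected count = 1/2 × 368 = 184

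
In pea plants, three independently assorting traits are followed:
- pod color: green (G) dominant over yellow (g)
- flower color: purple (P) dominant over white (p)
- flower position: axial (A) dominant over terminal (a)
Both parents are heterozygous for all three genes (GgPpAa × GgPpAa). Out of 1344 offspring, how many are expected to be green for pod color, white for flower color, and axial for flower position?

Trihybrid cross: GgPpAa × GgPpAa
Each trait segregates independently with a 3:1 phenotypic ratio, so each gene contributes 3/4 (dominant) or 1/4 (recessive).
Target: green (pod color), white (flower color), axial (flower position)
Probability = product of independent per-trait probabilities
= 3/4 × 1/4 × 3/4 = 9/64
Expected count = 9/64 × 1344 = 189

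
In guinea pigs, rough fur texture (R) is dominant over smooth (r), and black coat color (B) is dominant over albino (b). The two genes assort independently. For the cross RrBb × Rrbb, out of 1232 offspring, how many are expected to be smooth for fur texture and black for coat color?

Dihybrid cross RrBb × Rrbb — consider each gene separately:
fur texture: Rr × Rr → 1 RR, 2 Rr, 1 rr → 3 R_ : 1 rr (out of 4)
coat color: Bb × bb → 2 Bb, 2 bb → 2 B_ : 2 bb (out of 4)
Looking for: smooth (rr) and black (B_)
P(smooth) = 1/4, P(black) = 2/4
P(both) = 1/4 × 2/4 = 2/16 = 1/8
Expected count = 1/8 × 1232 = 154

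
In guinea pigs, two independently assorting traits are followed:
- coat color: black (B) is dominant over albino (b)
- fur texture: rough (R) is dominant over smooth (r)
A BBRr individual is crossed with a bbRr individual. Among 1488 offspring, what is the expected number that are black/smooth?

Dihybrid cross BBRr × bbRr — consider each gene separately:
coat color: BB × bb → 4 Bb → 4 B_ (out of 4)
fur texture: Rr × Rr → 1 RR, 2 Rr, 1 rr → 3 R_ : 1 rr (out of 4)
Combine (counts out of 4 × 4 = 16): black/rough (B_R_) = 4×3 = 12; black/smooth (B_rr) = 4×1 = 4
Phenotype counts (out of 16): 12 black/rough, 4 black/smooth
black/smooth: 4 out of 16 → fraction 1/4
Expected count = 1/4 × 1488 = 372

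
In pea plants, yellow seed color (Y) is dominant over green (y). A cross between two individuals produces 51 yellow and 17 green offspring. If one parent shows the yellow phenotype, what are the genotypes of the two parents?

Observed offspring: 51 yellow, 17 green
The observed ratio simplifies to 3:1. Green (yy) offspring appear, so each parent must contribute one y allele. The parent stated to show yellow carries Y, so it is Yy. The other parent is then either Yy or yy: Yy × yy would give a 1:1 split, whereas Yy × Yy gives 3:1 — matching the data. So both parents are heterozygous (Yy × Yy).
Parent genotypes: Yy × Yy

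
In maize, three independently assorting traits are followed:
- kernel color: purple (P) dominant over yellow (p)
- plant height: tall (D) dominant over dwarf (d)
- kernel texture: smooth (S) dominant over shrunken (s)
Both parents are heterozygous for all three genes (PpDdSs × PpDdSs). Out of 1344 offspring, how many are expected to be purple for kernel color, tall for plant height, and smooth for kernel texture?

Trihybrid cross: PpDdSs × PpDdSs
Each trait segregates independently with a 3:1 phenotypic ratio, so each gene contributes 3/4 (dominant) or 1/4 (recessive).
Target: purple (kernel color), tall (plant height), smooth (kernel texture)
Probability = product of independent per-trait probabilities
= 3/4 × 3/4 × 3/4 = 27/64
Expected count = 27/64 × 1344 = 567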